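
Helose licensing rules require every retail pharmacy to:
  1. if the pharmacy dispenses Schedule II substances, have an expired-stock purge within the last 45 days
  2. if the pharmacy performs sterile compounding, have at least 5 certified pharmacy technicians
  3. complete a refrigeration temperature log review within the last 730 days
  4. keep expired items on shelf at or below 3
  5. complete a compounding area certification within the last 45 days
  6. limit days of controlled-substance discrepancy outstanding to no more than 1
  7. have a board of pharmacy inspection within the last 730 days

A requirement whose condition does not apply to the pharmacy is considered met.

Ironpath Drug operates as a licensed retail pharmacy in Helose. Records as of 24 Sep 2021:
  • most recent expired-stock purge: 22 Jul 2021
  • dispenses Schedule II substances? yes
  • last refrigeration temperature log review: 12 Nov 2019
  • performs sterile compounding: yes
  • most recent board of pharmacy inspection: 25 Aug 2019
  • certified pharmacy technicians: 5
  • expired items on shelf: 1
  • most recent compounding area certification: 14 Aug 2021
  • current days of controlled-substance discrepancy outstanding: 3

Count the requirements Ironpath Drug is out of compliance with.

3

1. condition 'dispenses Schedule II substances' holds; expired-stock purge 64 days ago vs limit 45 → not met
2. condition 'performs sterile compounding' holds; certified pharmacy technicians 5 ≥ 5 → met
3. refrigeration temperature log review 682 days ago vs limit 730 → met
4. expired items on shelf 1 ≤ 3 → met
5. compounding area certification 41 days ago vs limit 45 → met
6. days of controlled-substance discrepancy outstanding 3 > 1 → not met
7. board of pharmacy inspection 761 days ago vs limit 730 → not met
Not met: 3 of 7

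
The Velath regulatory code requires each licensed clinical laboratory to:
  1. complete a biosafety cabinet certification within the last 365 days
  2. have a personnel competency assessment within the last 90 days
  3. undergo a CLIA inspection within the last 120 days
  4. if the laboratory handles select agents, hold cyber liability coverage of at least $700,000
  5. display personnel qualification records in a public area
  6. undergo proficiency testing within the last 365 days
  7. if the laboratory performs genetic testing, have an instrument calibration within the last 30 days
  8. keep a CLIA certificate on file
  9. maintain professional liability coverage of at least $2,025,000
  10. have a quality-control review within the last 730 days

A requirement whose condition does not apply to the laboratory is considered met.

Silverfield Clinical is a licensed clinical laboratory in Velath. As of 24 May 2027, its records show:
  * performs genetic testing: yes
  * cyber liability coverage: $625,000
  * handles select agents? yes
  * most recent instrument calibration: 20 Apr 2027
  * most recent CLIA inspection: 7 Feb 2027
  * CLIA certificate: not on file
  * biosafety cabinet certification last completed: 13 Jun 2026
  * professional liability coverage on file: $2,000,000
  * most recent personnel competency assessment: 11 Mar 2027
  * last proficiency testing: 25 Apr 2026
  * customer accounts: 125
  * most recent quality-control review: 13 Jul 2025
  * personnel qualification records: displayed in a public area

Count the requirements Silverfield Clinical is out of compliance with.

5

1. biosafety cabinet certification 345 days ago vs limit 365 → met
2. personnel competency assessment 74 days ago vs limit 90 → met
3. CLIA inspection 106 days ago vs limit 120 → met
4. condition 'handles select agents' holds; cyber liability coverage $625,000 < $700,000 → not met
5. personnel qualification records present → met
6. proficiency testing 394 days ago vs limit 365 → not met
7. condition 'performs genetic testing' holds; instrument calibration 34 days ago vs limit 30 → not met
8. CLIA certificate absent → not met
9. professional liability coverage $2,000,000 < $2,025,000 → not met
10. quality-control review 680 days ago vs limit 730 → met
Not met: 5 of 10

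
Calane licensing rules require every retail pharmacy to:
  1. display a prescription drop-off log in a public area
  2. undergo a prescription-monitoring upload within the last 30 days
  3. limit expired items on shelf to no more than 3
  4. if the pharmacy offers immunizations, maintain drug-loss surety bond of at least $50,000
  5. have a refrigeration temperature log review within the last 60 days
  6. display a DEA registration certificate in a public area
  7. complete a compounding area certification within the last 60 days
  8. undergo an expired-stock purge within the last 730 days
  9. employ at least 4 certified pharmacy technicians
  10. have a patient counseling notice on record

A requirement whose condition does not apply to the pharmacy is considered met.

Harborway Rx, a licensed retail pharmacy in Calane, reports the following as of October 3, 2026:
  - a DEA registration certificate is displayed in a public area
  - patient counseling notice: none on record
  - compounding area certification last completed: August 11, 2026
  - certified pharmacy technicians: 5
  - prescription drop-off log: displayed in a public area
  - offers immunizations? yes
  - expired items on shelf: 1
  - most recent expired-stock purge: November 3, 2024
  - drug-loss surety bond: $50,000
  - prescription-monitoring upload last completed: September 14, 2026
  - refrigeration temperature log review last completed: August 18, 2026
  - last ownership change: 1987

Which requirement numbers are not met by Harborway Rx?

10

1. prescription drop-off log present → met
2. prescription-monitoring upload 19 days ago vs limit 30 → met
3. expired items on shelf 1 ≤ 3 → met
4. condition 'offers immunizations' holds; drug-loss surety bond $50,000 ≥ $50,000 → met
5. refrigeration temperature log review 46 days ago vs limit 60 → met
6. DEA registration certificate present → met
7. compounding area certification 53 days ago vs limit 60 → met
8. expired-stock purge 699 days ago vs limit 730 → met
9. certified pharmacy technicians 5 ≥ 4 → met
10. patient counseling notice absent → not met
Not met: 10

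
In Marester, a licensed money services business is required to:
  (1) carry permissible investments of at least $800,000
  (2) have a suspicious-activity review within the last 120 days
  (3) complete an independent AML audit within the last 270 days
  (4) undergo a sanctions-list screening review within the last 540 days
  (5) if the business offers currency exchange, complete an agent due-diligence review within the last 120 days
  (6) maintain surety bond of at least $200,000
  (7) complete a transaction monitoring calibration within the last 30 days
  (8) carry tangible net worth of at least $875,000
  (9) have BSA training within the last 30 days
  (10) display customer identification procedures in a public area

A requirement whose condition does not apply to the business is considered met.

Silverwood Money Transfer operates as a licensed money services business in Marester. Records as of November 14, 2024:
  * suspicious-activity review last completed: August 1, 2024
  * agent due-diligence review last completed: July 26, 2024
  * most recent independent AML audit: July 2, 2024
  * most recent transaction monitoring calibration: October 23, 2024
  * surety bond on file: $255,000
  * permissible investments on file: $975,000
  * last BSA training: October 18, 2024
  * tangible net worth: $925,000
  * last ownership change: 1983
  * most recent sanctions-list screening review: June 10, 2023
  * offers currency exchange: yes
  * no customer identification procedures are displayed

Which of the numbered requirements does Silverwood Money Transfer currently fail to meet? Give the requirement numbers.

1. permissible investments $975,000 ≥ $800,000 → met
2. suspicious-activity review 105 days ago vs limit 120 → met
3. independent AML audit 135 days ago vs limit 270 → met
4. sanctions-list screening review 523 days ago vs limit 540 → met
5. condition 'offers currency exchange' holds; agent due-diligence review 111 days ago vs limit 120 → met
6. surety bond $255,000 ≥ $200,000 → met
7. transaction monitoring calibration 22 days ago vs limit 30 → met
8. tangible net worth $925,000 ≥ $875,000 → met
9. BSA training 27 days ago vs limit 30 → met
10. customer identification procedures absent → not met
Not met: 10

10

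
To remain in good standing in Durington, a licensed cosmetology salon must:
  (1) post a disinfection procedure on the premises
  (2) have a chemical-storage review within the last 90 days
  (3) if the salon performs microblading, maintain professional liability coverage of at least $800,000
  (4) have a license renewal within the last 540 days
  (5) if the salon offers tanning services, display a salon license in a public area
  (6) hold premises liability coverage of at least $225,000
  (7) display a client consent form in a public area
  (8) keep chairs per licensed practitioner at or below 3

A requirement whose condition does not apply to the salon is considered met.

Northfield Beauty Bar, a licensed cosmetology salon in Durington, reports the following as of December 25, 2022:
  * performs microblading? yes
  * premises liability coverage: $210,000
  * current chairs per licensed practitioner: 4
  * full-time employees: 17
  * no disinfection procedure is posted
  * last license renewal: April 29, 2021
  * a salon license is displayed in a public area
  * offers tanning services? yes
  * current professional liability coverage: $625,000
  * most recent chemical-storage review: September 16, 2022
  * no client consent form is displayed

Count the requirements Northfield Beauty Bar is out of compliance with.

1. disinfection procedure absent → not met
2. chemical-storage review 100 days ago vs limit 90 → not met
3. condition 'performs microblading' holds; professional liability coverage $625,000 < $800,000 → not met
4. license renewal 605 days ago vs limit 540 → not met
5. condition 'offers tanning services' holds; salon license present → met
6. premises liability coverage $210,000 < $225,000 → not met
7. client consent form absent → not met
8. chairs per licensed practitioner 4 > 3 → not met
Not met: 7 of 8

7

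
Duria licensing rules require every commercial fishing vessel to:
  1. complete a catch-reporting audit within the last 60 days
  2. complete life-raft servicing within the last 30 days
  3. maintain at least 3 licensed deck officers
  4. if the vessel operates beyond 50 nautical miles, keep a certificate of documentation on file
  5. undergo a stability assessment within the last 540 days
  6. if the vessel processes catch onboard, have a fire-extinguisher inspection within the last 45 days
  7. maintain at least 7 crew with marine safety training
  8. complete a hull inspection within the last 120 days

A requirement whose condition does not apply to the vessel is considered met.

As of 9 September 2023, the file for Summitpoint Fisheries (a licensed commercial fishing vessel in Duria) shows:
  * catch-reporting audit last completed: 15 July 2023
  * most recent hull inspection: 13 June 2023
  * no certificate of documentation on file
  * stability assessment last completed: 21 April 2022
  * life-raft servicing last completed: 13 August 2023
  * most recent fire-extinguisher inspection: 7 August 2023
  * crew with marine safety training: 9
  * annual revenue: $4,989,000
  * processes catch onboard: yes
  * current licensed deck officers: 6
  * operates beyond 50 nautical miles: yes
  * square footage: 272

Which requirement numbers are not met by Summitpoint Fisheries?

1. catch-reporting audit 56 days ago vs limit 60 → met
2. life-raft servicing 27 days ago vs limit 30 → met
3. licensed deck officers 6 ≥ 3 → met
4. condition 'operates beyond 50 nautical miles' holds; certificate of documentation absent → not met
5. stability assessment 506 days ago vs limit 540 → met
6. condition 'processes catch onboard' holds; fire-extinguisher inspection 33 days ago vs limit 45 → met
7. crew with marine safety training 9 ≥ 7 → met
8. hull inspection 88 days ago vs limit 120 → met
Not met: 4

4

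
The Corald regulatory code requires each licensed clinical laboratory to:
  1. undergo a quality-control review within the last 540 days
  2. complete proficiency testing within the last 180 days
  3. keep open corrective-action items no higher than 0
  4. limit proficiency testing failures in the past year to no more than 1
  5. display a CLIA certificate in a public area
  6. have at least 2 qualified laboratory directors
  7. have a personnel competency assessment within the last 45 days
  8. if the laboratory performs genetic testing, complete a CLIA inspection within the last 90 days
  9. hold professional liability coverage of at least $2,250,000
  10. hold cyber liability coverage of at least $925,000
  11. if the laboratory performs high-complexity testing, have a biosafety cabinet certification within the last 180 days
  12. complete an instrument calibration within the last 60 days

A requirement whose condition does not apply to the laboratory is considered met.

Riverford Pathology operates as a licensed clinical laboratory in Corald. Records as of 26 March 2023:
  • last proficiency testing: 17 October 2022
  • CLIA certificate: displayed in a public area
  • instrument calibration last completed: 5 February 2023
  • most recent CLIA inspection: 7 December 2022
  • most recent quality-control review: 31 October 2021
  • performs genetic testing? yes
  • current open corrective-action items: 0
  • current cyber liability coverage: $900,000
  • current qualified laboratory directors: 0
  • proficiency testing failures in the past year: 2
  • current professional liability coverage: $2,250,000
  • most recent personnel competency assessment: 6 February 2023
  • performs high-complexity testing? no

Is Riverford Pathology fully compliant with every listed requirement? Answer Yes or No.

1. quality-control review 511 days ago vs limit 540 → met
2. proficiency testing 160 days ago vs limit 180 → met
3. open corrective-action items 0 ≤ 0 → met
4. proficiency testing failures in the past year 2 > 1 → not met
5. CLIA certificate present → met
6. qualified laboratory directors 0 < 2 → not met
7. personnel competency assessment 48 days ago vs limit 45 → not met
8. condition 'performs genetic testing' holds; CLIA inspection 109 days ago vs limit 90 → not met
9. professional liability coverage $2,250,000 ≥ $2,250,000 → met
10. cyber liability coverage $900,000 < $925,000 → not met
11. condition 'performs high-complexity testing' does not hold → requirement n/a → met
12. instrument calibration 49 days ago vs limit 60 → met
Not met: 4, 6, 7, 8, 10

No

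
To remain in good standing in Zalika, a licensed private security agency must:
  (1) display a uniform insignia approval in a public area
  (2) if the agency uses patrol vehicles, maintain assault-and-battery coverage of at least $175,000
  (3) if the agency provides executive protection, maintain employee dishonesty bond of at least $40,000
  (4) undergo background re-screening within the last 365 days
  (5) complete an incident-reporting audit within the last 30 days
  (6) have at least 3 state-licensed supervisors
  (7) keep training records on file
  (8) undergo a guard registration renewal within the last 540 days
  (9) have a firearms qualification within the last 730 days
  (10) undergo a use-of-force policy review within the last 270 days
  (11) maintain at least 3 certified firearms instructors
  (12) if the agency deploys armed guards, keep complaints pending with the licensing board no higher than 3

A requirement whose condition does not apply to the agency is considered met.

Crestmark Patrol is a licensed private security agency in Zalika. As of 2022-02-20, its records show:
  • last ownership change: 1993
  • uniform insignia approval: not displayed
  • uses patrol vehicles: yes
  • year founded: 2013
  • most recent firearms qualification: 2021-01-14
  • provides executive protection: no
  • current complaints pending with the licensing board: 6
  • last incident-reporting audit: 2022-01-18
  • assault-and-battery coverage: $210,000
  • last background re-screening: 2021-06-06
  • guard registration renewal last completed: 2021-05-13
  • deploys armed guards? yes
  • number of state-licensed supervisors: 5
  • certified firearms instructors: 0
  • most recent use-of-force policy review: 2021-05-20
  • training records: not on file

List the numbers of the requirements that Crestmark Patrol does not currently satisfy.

1. uniform insignia approval absent → not met
2. condition 'uses patrol vehicles' holds; assault-and-battery coverage $210,000 ≥ $175,000 → met
3. condition 'provides executive protection' does not hold → requirement n/a → met
4. background re-screening 259 days ago vs limit 365 → met
5. incident-reporting audit 33 days ago vs limit 30 → not met
6. state-licensed supervisors 5 ≥ 3 → met
7. training records absent → not met
8. guard registration renewal 283 days ago vs limit 540 → met
9. firearms qualification 402 days ago vs limit 730 → met
10. use-of-force policy review 276 days ago vs limit 270 → not met
11. certified firearms instructors 0 < 3 → not met
12. condition 'deploys armed guards' holds; complaints pending with the licensing board 6 > 3 → not met
Not met: 1, 5, 7, 10, 11, 12

1, 5, 7, 10, 11, 12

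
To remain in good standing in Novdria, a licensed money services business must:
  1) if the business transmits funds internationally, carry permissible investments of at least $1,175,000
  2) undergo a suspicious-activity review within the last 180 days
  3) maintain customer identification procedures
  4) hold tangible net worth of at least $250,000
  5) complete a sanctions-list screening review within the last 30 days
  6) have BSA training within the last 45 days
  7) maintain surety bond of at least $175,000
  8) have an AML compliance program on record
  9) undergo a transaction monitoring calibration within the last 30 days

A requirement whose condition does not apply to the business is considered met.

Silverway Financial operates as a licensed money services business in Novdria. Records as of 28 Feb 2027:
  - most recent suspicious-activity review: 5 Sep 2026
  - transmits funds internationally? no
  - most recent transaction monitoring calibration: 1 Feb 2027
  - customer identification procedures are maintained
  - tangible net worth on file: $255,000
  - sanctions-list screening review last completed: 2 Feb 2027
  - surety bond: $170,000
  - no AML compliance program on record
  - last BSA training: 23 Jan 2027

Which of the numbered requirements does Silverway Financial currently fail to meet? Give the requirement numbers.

1. condition 'transmits funds internationally' does not hold → requirement n/a → met
2. suspicious-activity review 176 days ago vs limit 180 → met
3. customer identification procedures present → met
4. tangible net worth $255,000 ≥ $250,000 → met
5. sanctions-list screening review 26 days ago vs limit 30 → met
6. BSA training 36 days ago vs limit 45 → met
7. surety bond $170,000 < $175,000 → not met
8. AML compliance program absent → not met
9. transaction monitoring calibration 27 days ago vs limit 30 → met
Not met: 7, 8

7, 8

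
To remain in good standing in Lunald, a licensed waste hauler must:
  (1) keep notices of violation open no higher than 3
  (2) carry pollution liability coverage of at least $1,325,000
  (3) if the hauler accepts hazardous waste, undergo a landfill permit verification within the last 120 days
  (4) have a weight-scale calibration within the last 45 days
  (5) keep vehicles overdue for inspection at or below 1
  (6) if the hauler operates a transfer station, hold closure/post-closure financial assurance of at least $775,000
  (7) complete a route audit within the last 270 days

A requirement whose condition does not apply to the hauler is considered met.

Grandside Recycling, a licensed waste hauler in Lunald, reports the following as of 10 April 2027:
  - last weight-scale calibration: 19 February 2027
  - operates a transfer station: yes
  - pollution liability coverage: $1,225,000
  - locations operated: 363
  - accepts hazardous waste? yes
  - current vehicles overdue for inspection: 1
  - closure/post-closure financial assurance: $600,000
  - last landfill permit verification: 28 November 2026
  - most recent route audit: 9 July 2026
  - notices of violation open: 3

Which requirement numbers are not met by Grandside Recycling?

1. notices of violation open 3 ≤ 3 → met
2. pollution liability coverage $1,225,000 < $1,325,000 → not met
3. condition 'accepts hazardous waste' holds; landfill permit verification 133 days ago vs limit 120 → not met
4. weight-scale calibration 50 days ago vs limit 45 → not met
5. vehicles overdue for inspection 1 ≤ 1 → met
6. condition 'operates a transfer station' holds; closure/post-closure financial assurance $600,000 < $775,000 → not met
7. route audit 275 days ago vs limit 270 → not met
Not met: 2, 3, 4, 6, 7

2, 3, 4, 6, 7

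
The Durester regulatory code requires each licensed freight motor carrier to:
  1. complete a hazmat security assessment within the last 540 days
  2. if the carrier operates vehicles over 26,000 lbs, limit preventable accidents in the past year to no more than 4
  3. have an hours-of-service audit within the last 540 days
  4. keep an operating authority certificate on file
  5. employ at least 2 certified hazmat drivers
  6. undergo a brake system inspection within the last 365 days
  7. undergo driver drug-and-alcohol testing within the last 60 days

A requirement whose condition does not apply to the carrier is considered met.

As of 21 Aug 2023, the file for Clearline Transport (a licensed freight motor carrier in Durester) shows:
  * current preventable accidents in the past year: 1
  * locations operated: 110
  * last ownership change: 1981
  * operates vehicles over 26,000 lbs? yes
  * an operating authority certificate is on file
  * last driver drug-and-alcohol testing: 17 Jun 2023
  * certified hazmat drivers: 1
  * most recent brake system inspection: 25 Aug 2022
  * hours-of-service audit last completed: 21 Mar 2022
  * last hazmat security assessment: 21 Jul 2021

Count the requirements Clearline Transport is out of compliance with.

3

1. hazmat security assessment 761 days ago vs limit 540 → not met
2. condition 'operates vehicles over 26,000 lbs' holds; preventable accidents in the past year 1 ≤ 4 → met
3. hours-of-service audit 518 days ago vs limit 540 → met
4. operating authority certificate present → met
5. certified hazmat drivers 1 < 2 → not met
6. brake system inspection 361 days ago vs limit 365 → met
7. driver drug-and-alcohol testing 65 days ago vs limit 60 → not met
Not met: 3 of 7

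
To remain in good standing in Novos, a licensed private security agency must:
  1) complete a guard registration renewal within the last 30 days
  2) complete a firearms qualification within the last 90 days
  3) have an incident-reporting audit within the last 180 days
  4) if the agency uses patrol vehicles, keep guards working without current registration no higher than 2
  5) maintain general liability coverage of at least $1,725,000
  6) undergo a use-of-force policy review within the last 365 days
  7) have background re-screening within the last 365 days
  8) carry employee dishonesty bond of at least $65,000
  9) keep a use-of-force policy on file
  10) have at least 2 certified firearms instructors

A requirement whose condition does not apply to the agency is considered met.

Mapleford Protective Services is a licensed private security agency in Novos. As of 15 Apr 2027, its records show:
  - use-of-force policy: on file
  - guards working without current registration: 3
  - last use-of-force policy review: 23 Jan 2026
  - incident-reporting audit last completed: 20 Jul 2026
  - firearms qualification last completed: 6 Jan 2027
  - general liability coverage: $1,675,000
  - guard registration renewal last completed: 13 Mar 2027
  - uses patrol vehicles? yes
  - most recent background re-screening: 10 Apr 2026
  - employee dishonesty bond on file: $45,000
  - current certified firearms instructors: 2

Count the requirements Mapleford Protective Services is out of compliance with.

8

1. guard registration renewal 33 days ago vs limit 30 → not met
2. firearms qualification 99 days ago vs limit 90 → not met
3. incident-reporting audit 269 days ago vs limit 180 → not met
4. condition 'uses patrol vehicles' holds; guards working without current registration 3 > 2 → not met
5. general liability coverage $1,675,000 < $1,725,000 → not met
6. use-of-force policy review 447 days ago vs limit 365 → not met
7. background re-screening 370 days ago vs limit 365 → not met
8. employee dishonesty bond $45,000 < $65,000 → not met
9. use-of-force policy present → met
10. certified firearms instructors 2 ≥ 2 → met
Not met: 8 of 10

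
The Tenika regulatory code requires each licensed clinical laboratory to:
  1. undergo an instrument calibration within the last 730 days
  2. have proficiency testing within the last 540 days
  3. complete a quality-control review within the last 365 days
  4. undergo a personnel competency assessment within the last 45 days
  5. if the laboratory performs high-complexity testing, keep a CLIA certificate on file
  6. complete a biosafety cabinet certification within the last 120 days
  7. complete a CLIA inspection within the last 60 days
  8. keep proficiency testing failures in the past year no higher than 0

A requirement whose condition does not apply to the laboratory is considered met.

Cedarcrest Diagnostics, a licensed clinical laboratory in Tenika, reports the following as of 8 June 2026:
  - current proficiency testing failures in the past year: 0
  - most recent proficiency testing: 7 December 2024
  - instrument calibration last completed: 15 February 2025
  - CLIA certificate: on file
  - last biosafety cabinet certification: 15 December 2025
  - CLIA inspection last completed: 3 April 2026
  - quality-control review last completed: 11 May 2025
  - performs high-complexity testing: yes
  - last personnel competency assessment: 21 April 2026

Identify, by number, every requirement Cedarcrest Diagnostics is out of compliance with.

1. instrument calibration 478 days ago vs limit 730 → met
2. proficiency testing 548 days ago vs limit 540 → not met
3. quality-control review 393 days ago vs limit 365 → not met
4. personnel competency assessment 48 days ago vs limit 45 → not met
5. condition 'performs high-complexity testing' holds; CLIA certificate present → met
6. biosafety cabinet certification 175 days ago vs limit 120 → not met
7. CLIA inspection 66 days ago vs limit 60 → not met
8. proficiency testing failures in the past year 0 ≤ 0 → met
Not met: 2, 3, 4, 6, 7

2, 3, 4, 6, 7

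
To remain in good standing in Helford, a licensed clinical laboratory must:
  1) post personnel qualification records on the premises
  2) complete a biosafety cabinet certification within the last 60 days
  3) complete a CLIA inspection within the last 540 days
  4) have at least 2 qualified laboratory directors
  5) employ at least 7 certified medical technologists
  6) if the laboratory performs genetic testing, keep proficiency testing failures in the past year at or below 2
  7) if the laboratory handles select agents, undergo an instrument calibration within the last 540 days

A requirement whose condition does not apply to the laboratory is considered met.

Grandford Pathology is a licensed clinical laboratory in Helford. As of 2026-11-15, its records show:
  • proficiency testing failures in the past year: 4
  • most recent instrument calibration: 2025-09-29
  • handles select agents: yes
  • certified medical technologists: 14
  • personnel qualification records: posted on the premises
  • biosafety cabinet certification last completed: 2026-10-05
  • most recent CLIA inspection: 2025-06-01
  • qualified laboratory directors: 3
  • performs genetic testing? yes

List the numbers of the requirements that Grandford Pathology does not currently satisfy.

6

1. personnel qualification records present → met
2. biosafety cabinet certification 41 days ago vs limit 60 → met
3. CLIA inspection 532 days ago vs limit 540 → met
4. qualified laboratory directors 3 ≥ 2 → met
5. certified medical technologists 14 ≥ 7 → met
6. condition 'performs genetic testing' holds; proficiency testing failures in the past year 4 > 2 → not met
7. condition 'handles select agents' holds; instrument calibration 412 days ago vs limit 540 → met
Not met: 6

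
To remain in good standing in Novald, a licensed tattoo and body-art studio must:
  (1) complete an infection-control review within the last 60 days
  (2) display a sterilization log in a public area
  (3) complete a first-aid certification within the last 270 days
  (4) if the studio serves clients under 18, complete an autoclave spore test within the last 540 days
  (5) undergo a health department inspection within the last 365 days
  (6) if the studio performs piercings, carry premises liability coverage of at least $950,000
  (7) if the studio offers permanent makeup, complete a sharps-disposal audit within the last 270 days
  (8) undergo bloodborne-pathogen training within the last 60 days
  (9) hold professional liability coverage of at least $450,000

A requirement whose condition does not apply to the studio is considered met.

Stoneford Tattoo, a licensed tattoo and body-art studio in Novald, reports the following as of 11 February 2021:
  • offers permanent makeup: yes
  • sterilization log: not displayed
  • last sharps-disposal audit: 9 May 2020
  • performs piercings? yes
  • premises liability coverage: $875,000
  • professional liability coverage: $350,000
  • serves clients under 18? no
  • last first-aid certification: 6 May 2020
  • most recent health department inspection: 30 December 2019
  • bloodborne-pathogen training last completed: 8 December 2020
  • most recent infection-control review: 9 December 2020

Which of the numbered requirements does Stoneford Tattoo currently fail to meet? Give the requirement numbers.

1, 2, 3, 5, 6, 7, 8, 9

1. infection-control review 64 days ago vs limit 60 → not met
2. sterilization log absent → not met
3. first-aid certification 281 days ago vs limit 270 → not met
4. condition 'serves clients under 18' does not hold → requirement n/a → met
5. health department inspection 409 days ago vs limit 365 → not met
6. condition 'performs piercings' holds; premises liability coverage $875,000 < $950,000 → not met
7. condition 'offers permanent makeup' holds; sharps-disposal audit 278 days ago vs limit 270 → not met
8. bloodborne-pathogen training 65 days ago vs limit 60 → not met
9. professional liability coverage $350,000 < $450,000 → not met
Not met: 1, 2, 3, 5, 6, 7, 8, 9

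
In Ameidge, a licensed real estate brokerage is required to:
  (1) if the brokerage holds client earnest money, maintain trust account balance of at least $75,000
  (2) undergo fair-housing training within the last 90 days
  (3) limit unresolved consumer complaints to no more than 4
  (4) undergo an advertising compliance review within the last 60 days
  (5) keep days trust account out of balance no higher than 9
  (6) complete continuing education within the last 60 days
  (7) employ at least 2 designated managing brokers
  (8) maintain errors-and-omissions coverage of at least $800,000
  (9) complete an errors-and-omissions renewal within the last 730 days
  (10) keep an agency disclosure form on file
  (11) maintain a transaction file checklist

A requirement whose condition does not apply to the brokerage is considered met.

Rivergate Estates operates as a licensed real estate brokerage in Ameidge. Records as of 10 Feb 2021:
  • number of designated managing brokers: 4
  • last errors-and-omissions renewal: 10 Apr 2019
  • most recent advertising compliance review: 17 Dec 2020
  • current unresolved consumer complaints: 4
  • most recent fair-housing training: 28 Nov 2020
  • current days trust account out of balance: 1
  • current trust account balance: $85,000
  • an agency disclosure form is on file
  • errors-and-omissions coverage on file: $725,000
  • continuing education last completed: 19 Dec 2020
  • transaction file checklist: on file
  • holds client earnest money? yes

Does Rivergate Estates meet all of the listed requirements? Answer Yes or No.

1. condition 'holds client earnest money' holds; trust account balance $85,000 ≥ $75,000 → met
2. fair-housing training 74 days ago vs limit 90 → met
3. unresolved consumer complaints 4 ≤ 4 → met
4. advertising compliance review 55 days ago vs limit 60 → met
5. days trust account out of balance 1 ≤ 9 → met
6. continuing education 53 days ago vs limit 60 → met
7. designated managing brokers 4 ≥ 2 → met
8. errors-and-omissions coverage $725,000 < $800,000 → not met
9. errors-and-omissions renewal 672 days ago vs limit 730 → met
10. agency disclosure form present → met
11. transaction file checklist present → met
Not met: 8

No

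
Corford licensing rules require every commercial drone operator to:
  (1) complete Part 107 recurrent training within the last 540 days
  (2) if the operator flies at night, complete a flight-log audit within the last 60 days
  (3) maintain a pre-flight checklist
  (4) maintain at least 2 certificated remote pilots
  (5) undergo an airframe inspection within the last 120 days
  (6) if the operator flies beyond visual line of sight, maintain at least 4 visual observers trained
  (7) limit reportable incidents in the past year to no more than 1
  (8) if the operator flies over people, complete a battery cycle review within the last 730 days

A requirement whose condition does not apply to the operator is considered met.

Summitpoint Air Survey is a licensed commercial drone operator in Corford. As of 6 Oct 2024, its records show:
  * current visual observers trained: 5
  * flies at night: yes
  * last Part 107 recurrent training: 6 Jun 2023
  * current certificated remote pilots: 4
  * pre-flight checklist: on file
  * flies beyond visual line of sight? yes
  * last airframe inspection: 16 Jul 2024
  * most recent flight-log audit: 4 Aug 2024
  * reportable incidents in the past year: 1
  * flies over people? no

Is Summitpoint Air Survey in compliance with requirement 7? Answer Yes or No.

Yes

7. reportable incidents in the past year 1 ≤ 1 → met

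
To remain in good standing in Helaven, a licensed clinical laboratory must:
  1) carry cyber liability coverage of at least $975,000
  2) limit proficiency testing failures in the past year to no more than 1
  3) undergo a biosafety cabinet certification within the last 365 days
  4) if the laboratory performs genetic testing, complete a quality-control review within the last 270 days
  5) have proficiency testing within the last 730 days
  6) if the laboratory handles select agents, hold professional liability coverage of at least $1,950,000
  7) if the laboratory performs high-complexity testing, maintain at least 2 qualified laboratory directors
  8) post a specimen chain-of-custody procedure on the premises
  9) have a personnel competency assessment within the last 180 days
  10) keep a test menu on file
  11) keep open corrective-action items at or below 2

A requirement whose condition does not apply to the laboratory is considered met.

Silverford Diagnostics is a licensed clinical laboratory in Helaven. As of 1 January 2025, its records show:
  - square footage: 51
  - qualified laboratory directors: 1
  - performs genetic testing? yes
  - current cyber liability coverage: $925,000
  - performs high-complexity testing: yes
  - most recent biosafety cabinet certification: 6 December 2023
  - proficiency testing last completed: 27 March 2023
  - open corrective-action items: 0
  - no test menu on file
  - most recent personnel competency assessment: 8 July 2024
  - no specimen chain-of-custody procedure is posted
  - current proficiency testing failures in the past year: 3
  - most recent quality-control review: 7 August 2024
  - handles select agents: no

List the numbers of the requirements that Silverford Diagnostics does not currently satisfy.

1, 2, 3, 7, 8, 10

1. cyber liability coverage $925,000 < $975,000 → not met
2. proficiency testing failures in the past year 3 > 1 → not met
3. biosafety cabinet certification 392 days ago vs limit 365 → not met
4. condition 'performs genetic testing' holds; quality-control review 147 days ago vs limit 270 → met
5. proficiency testing 646 days ago vs limit 730 → met
6. condition 'handles select agents' does not hold → requirement n/a → met
7. condition 'performs high-complexity testing' holds; qualified laboratory directors 1 < 2 → not met
8. specimen chain-of-custody procedure absent → not met
9. personnel competency assessment 177 days ago vs limit 180 → met
10. test menu absent → not met
11. open corrective-action items 0 ≤ 2 → met
Not met: 1, 2, 3, 7, 8, 10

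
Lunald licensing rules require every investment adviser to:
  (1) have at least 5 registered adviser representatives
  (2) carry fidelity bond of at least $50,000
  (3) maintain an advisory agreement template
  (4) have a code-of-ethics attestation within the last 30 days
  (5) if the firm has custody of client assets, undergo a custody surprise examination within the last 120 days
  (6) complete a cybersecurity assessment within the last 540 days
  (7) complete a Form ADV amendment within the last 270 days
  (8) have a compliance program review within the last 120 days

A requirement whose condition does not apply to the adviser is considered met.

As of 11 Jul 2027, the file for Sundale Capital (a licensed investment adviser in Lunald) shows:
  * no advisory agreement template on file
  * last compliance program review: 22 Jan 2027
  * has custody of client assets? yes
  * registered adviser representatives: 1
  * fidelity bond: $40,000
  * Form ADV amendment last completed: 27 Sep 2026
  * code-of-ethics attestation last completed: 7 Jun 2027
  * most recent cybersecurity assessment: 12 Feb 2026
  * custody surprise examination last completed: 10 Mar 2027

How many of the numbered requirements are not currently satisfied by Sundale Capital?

7

1. registered adviser representatives 1 < 5 → not met
2. fidelity bond $40,000 < $50,000 → not met
3. advisory agreement template absent → not met
4. code-of-ethics attestation 34 days ago vs limit 30 → not met
5. condition 'has custody of client assets' holds; custody surprise examination 123 days ago vs limit 120 → not met
6. cybersecurity assessment 514 days ago vs limit 540 → met
7. Form ADV amendment 287 days ago vs limit 270 → not met
8. compliance program review 170 days ago vs limit 120 → not met
Not met: 7 of 8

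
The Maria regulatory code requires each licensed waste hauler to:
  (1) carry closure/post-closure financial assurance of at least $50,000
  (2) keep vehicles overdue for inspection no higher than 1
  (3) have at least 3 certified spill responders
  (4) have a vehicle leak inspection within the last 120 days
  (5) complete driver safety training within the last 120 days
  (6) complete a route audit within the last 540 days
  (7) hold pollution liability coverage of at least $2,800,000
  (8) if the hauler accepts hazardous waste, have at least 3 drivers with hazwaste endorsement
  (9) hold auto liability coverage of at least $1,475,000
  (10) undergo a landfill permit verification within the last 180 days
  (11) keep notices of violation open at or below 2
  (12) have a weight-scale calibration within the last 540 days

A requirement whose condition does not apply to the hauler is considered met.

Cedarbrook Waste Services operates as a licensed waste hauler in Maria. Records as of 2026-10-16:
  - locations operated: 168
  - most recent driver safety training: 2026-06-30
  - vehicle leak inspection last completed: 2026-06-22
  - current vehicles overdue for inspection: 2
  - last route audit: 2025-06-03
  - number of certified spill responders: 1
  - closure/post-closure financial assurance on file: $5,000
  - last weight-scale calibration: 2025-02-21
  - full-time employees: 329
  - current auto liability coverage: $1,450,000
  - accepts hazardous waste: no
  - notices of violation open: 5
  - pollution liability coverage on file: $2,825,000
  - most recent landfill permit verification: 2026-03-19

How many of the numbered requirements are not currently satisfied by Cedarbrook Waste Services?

1. closure/post-closure financial assurance $5,000 < $50,000 → not met
2. vehicles overdue for inspection 2 > 1 → not met
3. certified spill responders 1 < 3 → not met
4. vehicle leak inspection 116 days ago vs limit 120 → met
5. driver safety training 108 days ago vs limit 120 → met
6. route audit 500 days ago vs limit 540 → met
7. pollution liability coverage $2,825,000 ≥ $2,800,000 → met
8. condition 'accepts hazardous waste' does not hold → requirement n/a → met
9. auto liability coverage $1,450,000 < $1,475,000 → not met
10. landfill permit verification 211 days ago vs limit 180 → not met
11. notices of violation open 5 > 2 → not met
12. weight-scale calibration 602 days ago vs limit 540 → not met
Not met: 7 of 12

7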